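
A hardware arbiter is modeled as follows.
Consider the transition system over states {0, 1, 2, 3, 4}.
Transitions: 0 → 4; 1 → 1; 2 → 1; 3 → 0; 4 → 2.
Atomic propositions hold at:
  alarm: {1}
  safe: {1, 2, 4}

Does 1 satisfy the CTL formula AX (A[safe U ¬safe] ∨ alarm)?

Sat(¬safe) = {0, 3}
A[safe U ¬safe]: least fixpoint, start Z0 = Sat(¬safe) = {0, 3}, add states in Sat(safe) with every successor in Z. Already a fixed point.
Sat(A[safe U ¬safe]) = {0, 3}
Sat(A[safe U ¬safe] ∨ alarm) = {0, 1, 3}
Sat(AX (A[safe U ¬safe] ∨ alarm)) = {s : every successor in {0, 1, 3}} = {1, 2, 3}
1 ∈ Sat(AX (A[safe U ¬safe] ∨ alarm)) = {1, 2, 3}, so the formula holds at 1.

Yes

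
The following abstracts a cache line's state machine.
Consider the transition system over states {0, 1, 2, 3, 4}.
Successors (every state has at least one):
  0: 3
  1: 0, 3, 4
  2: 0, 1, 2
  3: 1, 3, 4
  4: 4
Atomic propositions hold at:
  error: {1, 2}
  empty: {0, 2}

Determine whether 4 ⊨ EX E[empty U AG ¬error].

Sat(¬error) = {0, 3, 4}
AG ¬error: greatest fixpoint, start Z0 = {0, 3, 4}, keep only states in Sat with every successor in Z. Z1 = {0, 4}; Z2 = {4}; fixed.
Sat(AG ¬error) = {4}
E[empty U AG ¬error]: least fixpoint, start Z0 = Sat(AG ¬error) = {4}, add states in Sat(empty) with some successor in Z. Already a fixed point.
Sat(E[empty U AG ¬error]) = {4}
Sat(EX E[empty U AG ¬error]) = {s : some successor in {4}} = {1, 3, 4}
4 ∈ Sat(EX E[empty U AG ¬error]) = {1, 3, 4}, so the formula holds at 4.

Yes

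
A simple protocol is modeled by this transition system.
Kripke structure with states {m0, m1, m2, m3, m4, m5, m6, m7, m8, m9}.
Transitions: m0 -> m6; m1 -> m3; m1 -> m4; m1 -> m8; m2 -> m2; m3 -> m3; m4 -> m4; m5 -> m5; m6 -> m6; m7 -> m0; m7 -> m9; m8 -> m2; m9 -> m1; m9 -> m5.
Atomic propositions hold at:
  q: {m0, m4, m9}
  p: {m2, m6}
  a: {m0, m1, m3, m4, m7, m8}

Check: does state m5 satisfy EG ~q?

Sat(~q) = {m1, m2, m3, m5, m6, m7, m8}
EG ~q: greatest fixpoint, start Z0 = {m1, m2, m3, m5, m6, m7, m8}, keep only states in Sat with some successor in Z. Z1 = {m1, m2, m3, m5, m6, m8}; fixed.
Sat(EG ~q) = {m1, m2, m3, m5, m6, m8}
m5 ∈ Sat(EG ~q) = {m1, m2, m3, m5, m6, m8}, so the formula holds at m5.

Yes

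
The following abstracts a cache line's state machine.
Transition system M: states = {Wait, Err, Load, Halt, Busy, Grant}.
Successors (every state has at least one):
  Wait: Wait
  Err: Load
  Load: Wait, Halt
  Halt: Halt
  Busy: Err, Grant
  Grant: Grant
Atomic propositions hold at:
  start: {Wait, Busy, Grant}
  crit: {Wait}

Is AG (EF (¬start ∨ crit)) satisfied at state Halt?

Yes

Sat(¬start) = {Err, Load, Halt}
Sat(¬start ∨ crit) = {Wait, Err, Load, Halt}
EF (¬start ∨ crit): least fixpoint, start Z0 = {Wait, Err, Load, Halt}, add states with some successor in Z. Z1 = {Wait, Err, Load, Halt, Busy}; fixed.
Sat(EF (¬start ∨ crit)) = {Wait, Err, Load, Halt, Busy}
AG (EF (¬start ∨ crit)): greatest fixpoint, start Z0 = {Wait, Err, Load, Halt, Busy}, keep only states in Sat with every successor in Z. Z1 = {Wait, Err, Load, Halt}; fixed.
Sat(AG (EF (¬start ∨ crit))) = {Wait, Err, Load, Halt}
Halt ∈ Sat(AG (EF (¬start ∨ crit))) = {Wait, Err, Load, Halt}, so the formula holds at Halt.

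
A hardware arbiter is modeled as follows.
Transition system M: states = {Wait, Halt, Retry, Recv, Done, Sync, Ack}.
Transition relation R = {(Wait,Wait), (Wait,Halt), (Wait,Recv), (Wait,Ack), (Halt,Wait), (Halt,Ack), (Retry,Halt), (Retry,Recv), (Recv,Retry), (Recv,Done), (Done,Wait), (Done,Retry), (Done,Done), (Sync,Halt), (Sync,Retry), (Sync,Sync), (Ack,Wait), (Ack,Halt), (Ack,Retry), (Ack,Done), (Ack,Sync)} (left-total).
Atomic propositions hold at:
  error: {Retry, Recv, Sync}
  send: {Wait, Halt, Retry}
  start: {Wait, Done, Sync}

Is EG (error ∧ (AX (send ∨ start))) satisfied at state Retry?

Sat(send ∨ start) = {Wait, Halt, Retry, Done, Sync}
Sat(AX (send ∨ start)) = {s : every successor in {Wait, Halt, Retry, Done, Sync}} = {Recv, Done, Sync, Ack}
Sat(error ∧ (AX (send ∨ start))) = {Recv, Sync}
EG (error ∧ (AX (send ∨ start))): greatest fixpoint, start Z0 = {Recv, Sync}, keep only states in Sat with some successor in Z. Z1 = {Sync}; fixed.
Sat(EG (error ∧ (AX (send ∨ start)))) = {Sync}
Retry ∉ Sat(EG (error ∧ (AX (send ∨ start)))) = {Sync}, so the formula does not hold at Retry.

No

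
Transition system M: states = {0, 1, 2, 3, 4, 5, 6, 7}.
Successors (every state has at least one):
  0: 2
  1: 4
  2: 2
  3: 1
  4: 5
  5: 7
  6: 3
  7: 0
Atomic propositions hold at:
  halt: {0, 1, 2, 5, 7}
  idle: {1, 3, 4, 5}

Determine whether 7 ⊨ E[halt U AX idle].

Sat(AX idle) = {s : every successor in {1, 3, 4, 5}} = {1, 3, 4, 6}
E[halt U AX idle]: least fixpoint, start Z0 = Sat(AX idle) = {1, 3, 4, 6}, add states in Sat(halt) with some successor in Z. Already a fixed point.
Sat(E[halt U AX idle]) = {1, 3, 4, 6}
7 ∉ Sat(E[halt U AX idle]) = {1, 3, 4, 6}, so the formula does not hold at 7.

No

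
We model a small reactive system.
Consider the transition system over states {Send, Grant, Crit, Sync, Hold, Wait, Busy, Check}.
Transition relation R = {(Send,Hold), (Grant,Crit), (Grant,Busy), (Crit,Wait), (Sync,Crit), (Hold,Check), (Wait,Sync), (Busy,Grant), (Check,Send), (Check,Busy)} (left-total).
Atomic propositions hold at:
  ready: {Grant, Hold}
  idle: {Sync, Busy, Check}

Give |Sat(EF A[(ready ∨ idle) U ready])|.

5

Sat(ready ∨ idle) = {Grant, Sync, Hold, Busy, Check}
A[(ready ∨ idle) U ready]: least fixpoint, start Z0 = Sat(ready) = {Grant, Hold}, add states in Sat(ready ∨ idle) with every successor in Z. Z1 = {Grant, Hold, Busy}; fixed.
Sat(A[(ready ∨ idle) U ready]) = {Grant, Hold, Busy}
EF A[(ready ∨ idle) U ready]: least fixpoint, start Z0 = {Grant, Hold, Busy}, add states with some successor in Z. Z1 = {Send, Grant, Hold, Busy, Check}; fixed.
Sat(EF A[(ready ∨ idle) U ready]) = {Send, Grant, Hold, Busy, Check}
|Sat(EF A[(ready ∨ idle) U ready])| = |{Send, Grant, Hold, Busy, Check}| = 5.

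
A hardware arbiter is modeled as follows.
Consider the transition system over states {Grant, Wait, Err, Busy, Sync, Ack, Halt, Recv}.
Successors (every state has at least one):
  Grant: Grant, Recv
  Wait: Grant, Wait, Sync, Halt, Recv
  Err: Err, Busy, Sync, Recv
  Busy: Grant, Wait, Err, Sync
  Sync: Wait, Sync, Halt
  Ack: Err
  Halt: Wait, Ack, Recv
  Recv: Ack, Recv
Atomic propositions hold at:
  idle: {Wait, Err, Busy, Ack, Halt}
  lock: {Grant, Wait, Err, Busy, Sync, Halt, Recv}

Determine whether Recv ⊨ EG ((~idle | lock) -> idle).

Sat(~idle) = {Grant, Sync, Recv}
Sat(~idle | lock) = {Grant, Wait, Err, Busy, Sync, Halt, Recv}
Sat((~idle | lock) -> idle) = {Wait, Err, Busy, Ack, Halt}
EG ((~idle | lock) -> idle): greatest fixpoint, start Z0 = {Wait, Err, Busy, Ack, Halt}, keep only states in Sat with some successor in Z. Already a fixed point.
Sat(EG ((~idle | lock) -> idle)) = {Wait, Err, Busy, Ack, Halt}
Recv ∉ Sat(EG ((~idle | lock) -> idle)) = {Wait, Err, Busy, Ack, Halt}, so the formula does not hold at Recv.

No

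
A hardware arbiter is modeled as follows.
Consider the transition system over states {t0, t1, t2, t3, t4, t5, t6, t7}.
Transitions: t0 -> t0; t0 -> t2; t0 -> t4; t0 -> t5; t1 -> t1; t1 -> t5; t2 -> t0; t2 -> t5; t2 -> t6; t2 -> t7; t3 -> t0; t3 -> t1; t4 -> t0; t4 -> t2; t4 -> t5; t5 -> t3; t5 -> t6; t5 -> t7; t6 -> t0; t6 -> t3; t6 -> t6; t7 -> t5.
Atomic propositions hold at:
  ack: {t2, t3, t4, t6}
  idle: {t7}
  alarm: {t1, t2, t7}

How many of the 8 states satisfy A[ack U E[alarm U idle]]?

E[alarm U idle]: least fixpoint, start Z0 = Sat(idle) = {t7}, add states in Sat(alarm) with some successor in Z. Z1 = {t2, t7}; fixed.
Sat(E[alarm U idle]) = {t2, t7}
A[ack U E[alarm U idle]]: least fixpoint, start Z0 = Sat(E[alarm U idle]) = {t2, t7}, add states in Sat(ack) with every successor in Z. Already a fixed point.
Sat(A[ack U E[alarm U idle]]) = {t2, t7}
|Sat(A[ack U E[alarm U idle]])| = |{t2, t7}| = 2.

2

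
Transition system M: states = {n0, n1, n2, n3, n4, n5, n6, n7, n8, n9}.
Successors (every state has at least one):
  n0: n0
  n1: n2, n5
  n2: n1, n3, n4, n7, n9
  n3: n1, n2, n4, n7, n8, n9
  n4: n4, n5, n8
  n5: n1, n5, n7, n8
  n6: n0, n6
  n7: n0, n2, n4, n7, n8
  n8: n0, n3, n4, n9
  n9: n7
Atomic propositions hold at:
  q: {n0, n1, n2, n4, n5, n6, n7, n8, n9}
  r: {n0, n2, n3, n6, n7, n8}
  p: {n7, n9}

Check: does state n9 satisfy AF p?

Yes

AF p: least fixpoint, start Z0 = {n7, n9}, add states with every successor in Z. Already a fixed point.
Sat(AF p) = {n7, n9}
n9 ∈ Sat(AF p) = {n7, n9}, so the formula holds at n9.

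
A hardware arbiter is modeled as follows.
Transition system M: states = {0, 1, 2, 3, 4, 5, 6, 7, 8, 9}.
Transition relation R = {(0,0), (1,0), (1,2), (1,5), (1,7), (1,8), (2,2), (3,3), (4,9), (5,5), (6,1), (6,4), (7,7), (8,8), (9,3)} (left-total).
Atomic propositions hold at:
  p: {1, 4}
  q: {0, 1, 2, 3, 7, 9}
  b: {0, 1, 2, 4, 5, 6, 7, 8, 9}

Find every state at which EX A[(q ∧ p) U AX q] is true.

Sat(q ∧ p) = {1}
Sat(AX q) = {s : every successor in {0, 1, 2, 3, 7, 9}} = {0, 2, 3, 4, 7, 9}
A[(q ∧ p) U AX q]: least fixpoint, start Z0 = Sat(AX q) = {0, 2, 3, 4, 7, 9}, add states in Sat(q ∧ p) with every successor in Z. Already a fixed point.
Sat(A[(q ∧ p) U AX q]) = {0, 2, 3, 4, 7, 9}
Sat(EX A[(q ∧ p) U AX q]) = {s : some successor in {0, 2, 3, 4, 7, 9}} = {0, 1, 2, 3, 4, 6, 7, 9}

{0, 1, 2, 3, 4, 6, 7, 9}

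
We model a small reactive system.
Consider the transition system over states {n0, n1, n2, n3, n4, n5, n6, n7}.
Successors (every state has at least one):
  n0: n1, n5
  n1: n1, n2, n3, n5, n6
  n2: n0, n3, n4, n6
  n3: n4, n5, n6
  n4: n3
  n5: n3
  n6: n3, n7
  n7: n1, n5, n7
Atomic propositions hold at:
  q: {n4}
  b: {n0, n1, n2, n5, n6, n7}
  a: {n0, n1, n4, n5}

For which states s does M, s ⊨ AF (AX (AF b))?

AF b: least fixpoint, start Z0 = {n0, n1, n2, n5, n6, n7}, add states with every successor in Z. Already a fixed point.
Sat(AF b) = {n0, n1, n2, n5, n6, n7}
Sat(AX (AF b)) = {s : every successor in {n0, n1, n2, n5, n6, n7}} = {n0, n7}
AF (AX (AF b)): least fixpoint, start Z0 = {n0, n7}, add states with every successor in Z. Already a fixed point.
Sat(AF (AX (AF b))) = {n0, n7}

{n0, n7}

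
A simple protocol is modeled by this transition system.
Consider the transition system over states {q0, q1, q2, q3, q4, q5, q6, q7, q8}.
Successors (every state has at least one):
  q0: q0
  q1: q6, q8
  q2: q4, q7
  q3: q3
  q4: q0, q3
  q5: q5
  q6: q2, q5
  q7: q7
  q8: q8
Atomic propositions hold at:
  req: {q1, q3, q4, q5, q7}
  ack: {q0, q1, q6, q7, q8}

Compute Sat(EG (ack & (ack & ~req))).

Sat(~req) = {q0, q2, q6, q8}
Sat(ack & ~req) = {q0, q6, q8}
Sat(ack & (ack & ~req)) = {q0, q6, q8}
EG (ack & (ack & ~req)): greatest fixpoint, start Z0 = {q0, q6, q8}, keep only states in Sat with some successor in Z. Z1 = {q0, q8}; fixed.
Sat(EG (ack & (ack & ~req))) = {q0, q8}

{q0, q8}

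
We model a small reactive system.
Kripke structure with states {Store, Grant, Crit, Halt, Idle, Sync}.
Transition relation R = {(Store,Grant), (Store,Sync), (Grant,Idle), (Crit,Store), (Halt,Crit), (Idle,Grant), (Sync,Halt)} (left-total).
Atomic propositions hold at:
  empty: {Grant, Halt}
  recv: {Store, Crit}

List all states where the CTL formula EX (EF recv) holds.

EF recv: least fixpoint, start Z0 = {Store, Crit}, add states with some successor in Z. Z1 = {Store, Crit, Halt}; Z2 = {Store, Crit, Halt, Sync}; fixed.
Sat(EF recv) = {Store, Crit, Halt, Sync}
Sat(EX (EF recv)) = {s : some successor in {Store, Crit, Halt, Sync}} = {Store, Crit, Halt, Sync}

{Store, Crit, Halt, Sync}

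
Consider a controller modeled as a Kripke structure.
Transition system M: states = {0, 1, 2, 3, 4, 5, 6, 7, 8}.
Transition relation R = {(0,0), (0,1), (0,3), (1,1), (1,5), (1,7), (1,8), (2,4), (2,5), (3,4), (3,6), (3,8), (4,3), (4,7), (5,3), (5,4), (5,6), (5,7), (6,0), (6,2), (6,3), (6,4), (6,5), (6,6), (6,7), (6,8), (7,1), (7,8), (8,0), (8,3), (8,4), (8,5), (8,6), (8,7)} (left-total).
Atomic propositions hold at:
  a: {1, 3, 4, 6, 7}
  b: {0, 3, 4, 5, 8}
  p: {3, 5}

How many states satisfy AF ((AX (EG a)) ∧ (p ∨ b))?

EG a: greatest fixpoint, start Z0 = {1, 3, 4, 6, 7}, keep only states in Sat with some successor in Z. Already a fixed point.
Sat(EG a) = {1, 3, 4, 6, 7}
Sat(AX (EG a)) = {s : every successor in {1, 3, 4, 6, 7}} = {4, 5}
Sat(p ∨ b) = {0, 3, 4, 5, 8}
Sat((AX (EG a)) ∧ (p ∨ b)) = {4, 5}
AF ((AX (EG a)) ∧ (p ∨ b)): least fixpoint, start Z0 = {4, 5}, add states with every successor in Z. Z1 = {2, 4, 5}; fixed.
Sat(AF ((AX (EG a)) ∧ (p ∨ b))) = {2, 4, 5}
|Sat(AF ((AX (EG a)) ∧ (p ∨ b)))| = |{2, 4, 5}| = 3.

3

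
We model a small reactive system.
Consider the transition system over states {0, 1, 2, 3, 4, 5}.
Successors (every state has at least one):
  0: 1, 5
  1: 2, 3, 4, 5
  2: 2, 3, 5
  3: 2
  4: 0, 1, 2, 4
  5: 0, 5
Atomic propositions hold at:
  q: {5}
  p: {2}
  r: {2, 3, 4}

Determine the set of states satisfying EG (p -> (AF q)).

{0, 1, 4, 5}

AF q: least fixpoint, start Z0 = {5}, add states with every successor in Z. Already a fixed point.
Sat(AF q) = {5}
Sat(p -> (AF q)) = {0, 1, 3, 4, 5}
EG (p -> (AF q)): greatest fixpoint, start Z0 = {0, 1, 3, 4, 5}, keep only states in Sat with some successor in Z. Z1 = {0, 1, 4, 5}; fixed.
Sat(EG (p -> (AF q))) = {0, 1, 4, 5}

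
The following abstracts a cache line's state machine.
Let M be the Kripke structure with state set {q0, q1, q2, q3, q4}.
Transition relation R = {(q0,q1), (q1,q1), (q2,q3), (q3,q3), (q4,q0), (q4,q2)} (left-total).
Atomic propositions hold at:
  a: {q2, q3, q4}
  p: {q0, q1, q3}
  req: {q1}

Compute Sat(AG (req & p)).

{q1}

Sat(req & p) = {q1}
AG (req & p): greatest fixpoint, start Z0 = {q1}, keep only states in Sat with every successor in Z. Already a fixed point.
Sat(AG (req & p)) = {q1}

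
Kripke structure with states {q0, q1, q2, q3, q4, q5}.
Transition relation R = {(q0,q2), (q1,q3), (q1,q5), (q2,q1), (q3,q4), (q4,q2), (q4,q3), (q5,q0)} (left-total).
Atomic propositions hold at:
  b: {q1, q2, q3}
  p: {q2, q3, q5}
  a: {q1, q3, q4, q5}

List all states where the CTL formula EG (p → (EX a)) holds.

Sat(EX a) = {s : some successor in {q1, q3, q4, q5}} = {q1, q2, q3, q4}
Sat(p → (EX a)) = {q0, q1, q2, q3, q4}
EG (p → (EX a)): greatest fixpoint, start Z0 = {q0, q1, q2, q3, q4}, keep only states in Sat with some successor in Z. Already a fixed point.
Sat(EG (p → (EX a))) = {q0, q1, q2, q3, q4}

{q0, q1, q2, q3, q4}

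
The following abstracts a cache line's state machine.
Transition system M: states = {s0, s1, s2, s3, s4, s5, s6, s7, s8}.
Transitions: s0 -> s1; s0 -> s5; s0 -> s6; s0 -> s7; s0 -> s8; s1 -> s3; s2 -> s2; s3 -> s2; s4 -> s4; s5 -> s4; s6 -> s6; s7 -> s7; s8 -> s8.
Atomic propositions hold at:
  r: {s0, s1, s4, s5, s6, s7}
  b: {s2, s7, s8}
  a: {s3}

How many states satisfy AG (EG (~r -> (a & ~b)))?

4

Sat(~r) = {s2, s3, s8}
Sat(~b) = {s0, s1, s3, s4, s5, s6}
Sat(a & ~b) = {s3}
Sat(~r -> (a & ~b)) = {s0, s1, s3, s4, s5, s6, s7}
EG (~r -> (a & ~b)): greatest fixpoint, start Z0 = {s0, s1, s3, s4, s5, s6, s7}, keep only states in Sat with some successor in Z. Z1 = {s0, s1, s4, s5, s6, s7}; Z2 = {s0, s4, s5, s6, s7}; fixed.
Sat(EG (~r -> (a & ~b))) = {s0, s4, s5, s6, s7}
AG (EG (~r -> (a & ~b))): greatest fixpoint, start Z0 = {s0, s4, s5, s6, s7}, keep only states in Sat with every successor in Z. Z1 = {s4, s5, s6, s7}; fixed.
Sat(AG (EG (~r -> (a & ~b)))) = {s4, s5, s6, s7}
|Sat(AG (EG (~r -> (a & ~b))))| = |{s4, s5, s6, s7}| = 4.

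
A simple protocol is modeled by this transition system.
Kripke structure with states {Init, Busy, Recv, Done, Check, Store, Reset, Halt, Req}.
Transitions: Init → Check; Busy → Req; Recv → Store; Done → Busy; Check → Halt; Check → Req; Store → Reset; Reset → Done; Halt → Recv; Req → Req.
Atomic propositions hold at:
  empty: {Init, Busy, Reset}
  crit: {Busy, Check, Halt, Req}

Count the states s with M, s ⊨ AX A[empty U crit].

A[empty U crit]: least fixpoint, start Z0 = Sat(crit) = {Busy, Check, Halt, Req}, add states in Sat(empty) with every successor in Z. Z1 = {Init, Busy, Check, Halt, Req}; fixed.
Sat(A[empty U crit]) = {Init, Busy, Check, Halt, Req}
Sat(AX A[empty U crit]) = {s : every successor in {Init, Busy, Check, Halt, Req}} = {Init, Busy, Done, Check, Req}
|Sat(AX A[empty U crit])| = |{Init, Busy, Done, Check, Req}| = 5.

5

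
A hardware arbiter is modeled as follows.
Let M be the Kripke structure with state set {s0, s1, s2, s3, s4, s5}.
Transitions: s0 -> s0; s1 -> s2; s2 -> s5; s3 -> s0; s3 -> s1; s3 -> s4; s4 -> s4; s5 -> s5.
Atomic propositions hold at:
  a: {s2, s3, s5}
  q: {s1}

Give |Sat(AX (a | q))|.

3

Sat(a | q) = {s1, s2, s3, s5}
Sat(AX (a | q)) = {s : every successor in {s1, s2, s3, s5}} = {s1, s2, s5}
|Sat(AX (a | q))| = |{s1, s2, s5}| = 3.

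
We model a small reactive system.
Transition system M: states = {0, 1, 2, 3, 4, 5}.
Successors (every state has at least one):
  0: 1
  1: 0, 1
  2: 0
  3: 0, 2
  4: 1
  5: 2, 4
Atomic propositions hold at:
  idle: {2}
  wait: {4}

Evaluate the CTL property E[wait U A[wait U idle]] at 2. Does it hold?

A[wait U idle]: least fixpoint, start Z0 = Sat(idle) = {2}, add states in Sat(wait) with every successor in Z. Already a fixed point.
Sat(A[wait U idle]) = {2}
E[wait U A[wait U idle]]: least fixpoint, start Z0 = Sat(A[wait U idle]) = {2}, add states in Sat(wait) with some successor in Z. Already a fixed point.
Sat(E[wait U A[wait U idle]]) = {2}
2 ∈ Sat(E[wait U A[wait U idle]]) = {2}, so the formula holds at 2.

Yes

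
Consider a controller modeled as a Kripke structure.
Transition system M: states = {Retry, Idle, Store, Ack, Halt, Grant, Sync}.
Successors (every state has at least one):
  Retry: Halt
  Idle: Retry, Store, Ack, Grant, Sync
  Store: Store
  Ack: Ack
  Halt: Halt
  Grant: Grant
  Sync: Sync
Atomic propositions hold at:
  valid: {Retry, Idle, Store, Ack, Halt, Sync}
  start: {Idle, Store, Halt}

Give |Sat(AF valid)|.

6

AF valid: least fixpoint, start Z0 = {Retry, Idle, Store, Ack, Halt, Sync}, add states with every successor in Z. Already a fixed point.
Sat(AF valid) = {Retry, Idle, Store, Ack, Halt, Sync}
|Sat(AF valid)| = |{Retry, Idle, Store, Ack, Halt, Sync}| = 6.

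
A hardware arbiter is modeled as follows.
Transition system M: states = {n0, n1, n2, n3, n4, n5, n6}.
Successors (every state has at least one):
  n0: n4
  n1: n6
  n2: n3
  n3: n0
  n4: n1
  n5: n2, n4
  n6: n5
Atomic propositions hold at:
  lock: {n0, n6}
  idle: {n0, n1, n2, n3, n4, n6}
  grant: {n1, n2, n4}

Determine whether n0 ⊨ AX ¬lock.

Sat(¬lock) = {n1, n2, n3, n4, n5}
Sat(AX ¬lock) = {s : every successor in {n1, n2, n3, n4, n5}} = {n0, n2, n4, n5, n6}
n0 ∈ Sat(AX ¬lock) = {n0, n2, n4, n5, n6}, so the formula holds at n0.

Yes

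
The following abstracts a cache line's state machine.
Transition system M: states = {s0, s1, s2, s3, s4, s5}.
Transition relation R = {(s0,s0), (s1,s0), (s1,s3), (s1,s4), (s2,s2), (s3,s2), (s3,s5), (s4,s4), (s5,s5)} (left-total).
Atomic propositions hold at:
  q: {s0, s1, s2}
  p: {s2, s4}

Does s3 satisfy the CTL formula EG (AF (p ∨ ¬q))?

Yes

Sat(¬q) = {s3, s4, s5}
Sat(p ∨ ¬q) = {s2, s3, s4, s5}
AF (p ∨ ¬q): least fixpoint, start Z0 = {s2, s3, s4, s5}, add states with every successor in Z. Already a fixed point.
Sat(AF (p ∨ ¬q)) = {s2, s3, s4, s5}
EG (AF (p ∨ ¬q)): greatest fixpoint, start Z0 = {s2, s3, s4, s5}, keep only states in Sat with some successor in Z. Already a fixed point.
Sat(EG (AF (p ∨ ¬q))) = {s2, s3, s4, s5}
s3 ∈ Sat(EG (AF (p ∨ ¬q))) = {s2, s3, s4, s5}, so the formula holds at s3.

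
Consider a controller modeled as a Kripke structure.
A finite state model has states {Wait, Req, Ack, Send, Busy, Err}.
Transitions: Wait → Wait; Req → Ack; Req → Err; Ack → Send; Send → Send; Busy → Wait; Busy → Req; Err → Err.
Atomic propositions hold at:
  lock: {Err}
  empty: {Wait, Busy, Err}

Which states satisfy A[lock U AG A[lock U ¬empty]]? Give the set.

{Ack, Send}

Sat(¬empty) = {Req, Ack, Send}
A[lock U ¬empty]: least fixpoint, start Z0 = Sat(¬empty) = {Req, Ack, Send}, add states in Sat(lock) with every successor in Z. Already a fixed point.
Sat(A[lock U ¬empty]) = {Req, Ack, Send}
AG A[lock U ¬empty]: greatest fixpoint, start Z0 = {Req, Ack, Send}, keep only states in Sat with every successor in Z. Z1 = {Ack, Send}; fixed.
Sat(AG A[lock U ¬empty]) = {Ack, Send}
A[lock U AG A[lock U ¬empty]]: least fixpoint, start Z0 = Sat(AG A[lock U ¬empty]) = {Ack, Send}, add states in Sat(lock) with every successor in Z. Already a fixed point.
Sat(A[lock U AG A[lock U ¬empty]]) = {Ack, Send}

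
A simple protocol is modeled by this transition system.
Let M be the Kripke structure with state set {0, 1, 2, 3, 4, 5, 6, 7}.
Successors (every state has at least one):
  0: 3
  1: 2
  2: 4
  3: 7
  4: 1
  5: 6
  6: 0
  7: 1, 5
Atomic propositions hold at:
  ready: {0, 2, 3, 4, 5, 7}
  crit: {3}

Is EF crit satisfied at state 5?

Yes

EF crit: least fixpoint, start Z0 = {3}, add states with some successor in Z. Z1 = {0, 3}; Z2 = {0, 3, 6}; Z3 = {0, 3, 5, 6}; Z4 = {0, 3, 5, 6, 7}; fixed.
Sat(EF crit) = {0, 3, 5, 6, 7}
5 ∈ Sat(EF crit) = {0, 3, 5, 6, 7}, so the formula holds at 5.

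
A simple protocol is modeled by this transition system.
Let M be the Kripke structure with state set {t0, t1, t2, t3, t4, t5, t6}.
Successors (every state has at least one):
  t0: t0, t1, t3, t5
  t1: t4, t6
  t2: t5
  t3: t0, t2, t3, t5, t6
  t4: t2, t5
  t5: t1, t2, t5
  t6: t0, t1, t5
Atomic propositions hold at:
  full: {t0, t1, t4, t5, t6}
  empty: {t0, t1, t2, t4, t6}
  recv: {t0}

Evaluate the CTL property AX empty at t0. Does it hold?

Sat(AX empty) = {s : every successor in {t0, t1, t2, t4, t6}} = {t1}
t0 ∉ Sat(AX empty) = {t1}, so the formula does not hold at t0.

No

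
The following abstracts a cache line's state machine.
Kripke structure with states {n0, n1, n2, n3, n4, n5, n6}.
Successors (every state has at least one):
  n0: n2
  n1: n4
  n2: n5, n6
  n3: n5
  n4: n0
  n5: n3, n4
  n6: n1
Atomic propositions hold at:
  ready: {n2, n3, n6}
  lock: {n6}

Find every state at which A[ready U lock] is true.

A[ready U lock]: least fixpoint, start Z0 = Sat(lock) = {n6}, add states in Sat(ready) with every successor in Z. Already a fixed point.
Sat(A[ready U lock]) = {n6}

{n6}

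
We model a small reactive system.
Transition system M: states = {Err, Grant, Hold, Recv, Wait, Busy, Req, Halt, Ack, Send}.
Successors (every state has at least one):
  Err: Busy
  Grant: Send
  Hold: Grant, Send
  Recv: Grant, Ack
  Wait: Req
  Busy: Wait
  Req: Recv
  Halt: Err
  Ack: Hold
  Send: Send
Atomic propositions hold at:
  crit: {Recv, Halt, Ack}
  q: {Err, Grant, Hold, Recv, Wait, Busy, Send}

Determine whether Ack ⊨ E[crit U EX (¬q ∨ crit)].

No

Sat(¬q) = {Req, Halt, Ack}
Sat(¬q ∨ crit) = {Recv, Req, Halt, Ack}
Sat(EX (¬q ∨ crit)) = {s : some successor in {Recv, Req, Halt, Ack}} = {Recv, Wait, Req}
E[crit U EX (¬q ∨ crit)]: least fixpoint, start Z0 = Sat(EX (¬q ∨ crit)) = {Recv, Wait, Req}, add states in Sat(crit) with some successor in Z. Already a fixed point.
Sat(E[crit U EX (¬q ∨ crit)]) = {Recv, Wait, Req}
Ack ∉ Sat(E[crit U EX (¬q ∨ crit)]) = {Recv, Wait, Req}, so the formula does not hold at Ack.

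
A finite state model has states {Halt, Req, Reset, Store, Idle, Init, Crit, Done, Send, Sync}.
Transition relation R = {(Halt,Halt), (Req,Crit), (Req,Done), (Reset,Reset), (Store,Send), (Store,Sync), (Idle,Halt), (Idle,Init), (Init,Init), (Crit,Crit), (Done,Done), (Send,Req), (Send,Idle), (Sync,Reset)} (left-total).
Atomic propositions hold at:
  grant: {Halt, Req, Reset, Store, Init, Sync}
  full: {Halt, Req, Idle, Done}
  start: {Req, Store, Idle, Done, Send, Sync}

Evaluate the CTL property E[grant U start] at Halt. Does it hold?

No

E[grant U start]: least fixpoint, start Z0 = Sat(start) = {Req, Store, Idle, Done, Send, Sync}, add states in Sat(grant) with some successor in Z. Already a fixed point.
Sat(E[grant U start]) = {Req, Store, Idle, Done, Send, Sync}
Halt ∉ Sat(E[grant U start]) = {Req, Store, Idle, Done, Send, Sync}, so the formula does not hold at Halt.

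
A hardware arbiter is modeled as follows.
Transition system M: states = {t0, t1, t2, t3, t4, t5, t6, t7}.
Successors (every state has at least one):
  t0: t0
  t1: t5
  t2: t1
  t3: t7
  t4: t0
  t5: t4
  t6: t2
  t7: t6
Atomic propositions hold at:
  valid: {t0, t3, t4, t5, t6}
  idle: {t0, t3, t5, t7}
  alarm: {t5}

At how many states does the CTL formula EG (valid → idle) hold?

1

Sat(valid → idle) = {t0, t1, t2, t3, t5, t7}
EG (valid → idle): greatest fixpoint, start Z0 = {t0, t1, t2, t3, t5, t7}, keep only states in Sat with some successor in Z. Z1 = {t0, t1, t2, t3}; Z2 = {t0, t2}; Z3 = {t0}; fixed.
Sat(EG (valid → idle)) = {t0}
|Sat(EG (valid → idle))| = |{t0}| = 1.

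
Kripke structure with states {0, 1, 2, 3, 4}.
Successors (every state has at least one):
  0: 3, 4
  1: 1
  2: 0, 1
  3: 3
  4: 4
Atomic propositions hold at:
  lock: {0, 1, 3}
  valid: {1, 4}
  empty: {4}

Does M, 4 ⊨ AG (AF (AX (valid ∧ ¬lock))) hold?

Sat(¬lock) = {2, 4}
Sat(valid ∧ ¬lock) = {4}
Sat(AX (valid ∧ ¬lock)) = {s : every successor in {4}} = {4}
AF (AX (valid ∧ ¬lock)): least fixpoint, start Z0 = {4}, add states with every successor in Z. Already a fixed point.
Sat(AF (AX (valid ∧ ¬lock))) = {4}
AG (AF (AX (valid ∧ ¬lock))): greatest fixpoint, start Z0 = {4}, keep only states in Sat with every successor in Z. Already a fixed point.
Sat(AG (AF (AX (valid ∧ ¬lock)))) = {4}
4 ∈ Sat(AG (AF (AX (valid ∧ ¬lock)))) = {4}, so the formula holds at 4.

Yes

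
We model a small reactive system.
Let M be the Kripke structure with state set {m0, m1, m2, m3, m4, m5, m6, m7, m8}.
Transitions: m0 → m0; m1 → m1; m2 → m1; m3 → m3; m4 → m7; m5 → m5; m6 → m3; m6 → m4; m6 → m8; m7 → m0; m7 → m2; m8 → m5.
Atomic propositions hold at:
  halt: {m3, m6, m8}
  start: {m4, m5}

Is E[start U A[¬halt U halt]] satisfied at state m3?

Sat(¬halt) = {m0, m1, m2, m4, m5, m7}
A[¬halt U halt]: least fixpoint, start Z0 = Sat(halt) = {m3, m6, m8}, add states in Sat(¬halt) with every successor in Z. Already a fixed point.
Sat(A[¬halt U halt]) = {m3, m6, m8}
E[start U A[¬halt U halt]]: least fixpoint, start Z0 = Sat(A[¬halt U halt]) = {m3, m6, m8}, add states in Sat(start) with some successor in Z. Already a fixed point.
Sat(E[start U A[¬halt U halt]]) = {m3, m6, m8}
m3 ∈ Sat(E[start U A[¬halt U halt]]) = {m3, m6, m8}, so the formula holds at m3.

Yes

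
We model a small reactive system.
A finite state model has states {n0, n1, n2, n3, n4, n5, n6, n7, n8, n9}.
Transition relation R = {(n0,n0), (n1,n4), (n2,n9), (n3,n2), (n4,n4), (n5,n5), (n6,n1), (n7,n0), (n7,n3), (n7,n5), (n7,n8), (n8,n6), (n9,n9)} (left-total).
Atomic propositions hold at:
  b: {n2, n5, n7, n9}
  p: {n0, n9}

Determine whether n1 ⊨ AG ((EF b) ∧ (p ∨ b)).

EF b: least fixpoint, start Z0 = {n2, n5, n7, n9}, add states with some successor in Z. Z1 = {n2, n3, n5, n7, n9}; fixed.
Sat(EF b) = {n2, n3, n5, n7, n9}
Sat(p ∨ b) = {n0, n2, n5, n7, n9}
Sat((EF b) ∧ (p ∨ b)) = {n2, n5, n7, n9}
AG ((EF b) ∧ (p ∨ b)): greatest fixpoint, start Z0 = {n2, n5, n7, n9}, keep only states in Sat with every successor in Z. Z1 = {n2, n5, n9}; fixed.
Sat(AG ((EF b) ∧ (p ∨ b))) = {n2, n5, n9}
n1 ∉ Sat(AG ((EF b) ∧ (p ∨ b))) = {n2, n5, n9}, so the formula does not hold at n1.

No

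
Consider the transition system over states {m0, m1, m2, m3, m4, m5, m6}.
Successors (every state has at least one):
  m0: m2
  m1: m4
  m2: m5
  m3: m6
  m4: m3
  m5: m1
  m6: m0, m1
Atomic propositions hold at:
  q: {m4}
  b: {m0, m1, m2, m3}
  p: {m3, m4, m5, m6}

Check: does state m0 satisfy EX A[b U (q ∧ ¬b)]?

No

Sat(¬b) = {m4, m5, m6}
Sat(q ∧ ¬b) = {m4}
A[b U (q ∧ ¬b)]: least fixpoint, start Z0 = Sat((q ∧ ¬b)) = {m4}, add states in Sat(b) with every successor in Z. Z1 = {m1, m4}; fixed.
Sat(A[b U (q ∧ ¬b)]) = {m1, m4}
Sat(EX A[b U (q ∧ ¬b)]) = {s : some successor in {m1, m4}} = {m1, m5, m6}
m0 ∉ Sat(EX A[b U (q ∧ ¬b)]) = {m1, m5, m6}, so the formula does not hold at m0.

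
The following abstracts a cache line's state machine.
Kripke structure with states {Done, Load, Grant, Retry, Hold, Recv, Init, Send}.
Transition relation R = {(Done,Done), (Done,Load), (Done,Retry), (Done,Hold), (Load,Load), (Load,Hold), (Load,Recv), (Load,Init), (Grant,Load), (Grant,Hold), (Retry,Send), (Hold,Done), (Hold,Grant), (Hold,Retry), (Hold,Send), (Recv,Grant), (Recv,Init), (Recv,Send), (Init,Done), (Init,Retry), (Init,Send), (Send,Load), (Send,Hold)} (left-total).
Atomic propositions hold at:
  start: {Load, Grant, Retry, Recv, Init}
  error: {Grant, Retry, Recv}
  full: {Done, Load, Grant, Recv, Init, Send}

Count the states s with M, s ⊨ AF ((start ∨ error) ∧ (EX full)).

Sat(start ∨ error) = {Load, Grant, Retry, Recv, Init}
Sat(EX full) = {s : some successor in {Done, Load, Grant, Recv, Init, Send}} = {Done, Load, Grant, Retry, Hold, Recv, Init, Send}
Sat((start ∨ error) ∧ (EX full)) = {Load, Grant, Retry, Recv, Init}
AF ((start ∨ error) ∧ (EX full)): least fixpoint, start Z0 = {Load, Grant, Retry, Recv, Init}, add states with every successor in Z. Already a fixed point.
Sat(AF ((start ∨ error) ∧ (EX full))) = {Load, Grant, Retry, Recv, Init}
|Sat(AF ((start ∨ error) ∧ (EX full)))| = |{Load, Grant, Retry, Recv, Init}| = 5.

5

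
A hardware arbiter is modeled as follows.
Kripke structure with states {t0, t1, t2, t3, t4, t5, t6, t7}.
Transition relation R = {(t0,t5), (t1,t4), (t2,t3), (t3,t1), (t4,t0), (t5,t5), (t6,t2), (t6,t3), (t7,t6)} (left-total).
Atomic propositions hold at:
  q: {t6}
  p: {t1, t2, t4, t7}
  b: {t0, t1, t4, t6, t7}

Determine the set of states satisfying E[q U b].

E[q U b]: least fixpoint, start Z0 = Sat(b) = {t0, t1, t4, t6, t7}, add states in Sat(q) with some successor in Z. Already a fixed point.
Sat(E[q U b]) = {t0, t1, t4, t6, t7}

{t0, t1, t4, t6, t7}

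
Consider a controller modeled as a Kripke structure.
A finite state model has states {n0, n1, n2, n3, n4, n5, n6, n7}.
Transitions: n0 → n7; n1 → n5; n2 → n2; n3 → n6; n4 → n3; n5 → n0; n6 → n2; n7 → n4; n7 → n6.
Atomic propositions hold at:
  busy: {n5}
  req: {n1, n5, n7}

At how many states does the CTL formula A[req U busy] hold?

A[req U busy]: least fixpoint, start Z0 = Sat(busy) = {n5}, add states in Sat(req) with every successor in Z. Z1 = {n1, n5}; fixed.
Sat(A[req U busy]) = {n1, n5}
|Sat(A[req U busy])| = |{n1, n5}| = 2.

2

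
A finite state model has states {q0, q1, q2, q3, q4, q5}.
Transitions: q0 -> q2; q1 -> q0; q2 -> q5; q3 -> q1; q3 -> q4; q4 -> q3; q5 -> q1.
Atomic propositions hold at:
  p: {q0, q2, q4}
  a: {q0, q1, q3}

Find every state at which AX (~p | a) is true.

{q1, q2, q4, q5}

Sat(~p) = {q1, q3, q5}
Sat(~p | a) = {q0, q1, q3, q5}
Sat(AX (~p | a)) = {s : every successor in {q0, q1, q3, q5}} = {q1, q2, q4, q5}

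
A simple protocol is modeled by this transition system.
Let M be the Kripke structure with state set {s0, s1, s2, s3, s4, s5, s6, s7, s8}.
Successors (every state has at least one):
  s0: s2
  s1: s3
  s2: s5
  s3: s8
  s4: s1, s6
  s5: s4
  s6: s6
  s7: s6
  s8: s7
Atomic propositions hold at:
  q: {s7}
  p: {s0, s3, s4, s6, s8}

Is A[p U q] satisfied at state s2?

No

A[p U q]: least fixpoint, start Z0 = Sat(q) = {s7}, add states in Sat(p) with every successor in Z. Z1 = {s7, s8}; Z2 = {s3, s7, s8}; fixed.
Sat(A[p U q]) = {s3, s7, s8}
s2 ∉ Sat(A[p U q]) = {s3, s7, s8}, so the formula does not hold at s2.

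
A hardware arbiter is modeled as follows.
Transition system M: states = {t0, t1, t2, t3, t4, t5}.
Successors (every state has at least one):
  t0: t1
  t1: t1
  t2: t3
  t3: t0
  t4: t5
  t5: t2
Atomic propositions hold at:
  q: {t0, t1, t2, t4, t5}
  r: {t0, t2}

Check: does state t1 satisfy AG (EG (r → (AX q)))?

Sat(AX q) = {s : every successor in {t0, t1, t2, t4, t5}} = {t0, t1, t3, t4, t5}
Sat(r → (AX q)) = {t0, t1, t3, t4, t5}
EG (r → (AX q)): greatest fixpoint, start Z0 = {t0, t1, t3, t4, t5}, keep only states in Sat with some successor in Z. Z1 = {t0, t1, t3, t4}; Z2 = {t0, t1, t3}; fixed.
Sat(EG (r → (AX q))) = {t0, t1, t3}
AG (EG (r → (AX q))): greatest fixpoint, start Z0 = {t0, t1, t3}, keep only states in Sat with every successor in Z. Already a fixed point.
Sat(AG (EG (r → (AX q)))) = {t0, t1, t3}
t1 ∈ Sat(AG (EG (r → (AX q)))) = {t0, t1, t3}, so the formula holds at t1.

Yes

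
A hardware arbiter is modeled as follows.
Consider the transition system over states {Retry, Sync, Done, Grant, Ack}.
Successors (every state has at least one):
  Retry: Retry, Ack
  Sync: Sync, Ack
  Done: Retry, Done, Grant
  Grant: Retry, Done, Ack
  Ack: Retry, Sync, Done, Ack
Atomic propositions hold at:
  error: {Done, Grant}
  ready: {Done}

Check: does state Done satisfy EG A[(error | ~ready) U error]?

Sat(~ready) = {Retry, Sync, Grant, Ack}
Sat(error | ~ready) = {Retry, Sync, Done, Grant, Ack}
A[(error | ~ready) U error]: least fixpoint, start Z0 = Sat(error) = {Done, Grant}, add states in Sat(error | ~ready) with every successor in Z. Already a fixed point.
Sat(A[(error | ~ready) U error]) = {Done, Grant}
EG A[(error | ~ready) U error]: greatest fixpoint, start Z0 = {Done, Grant}, keep only states in Sat with some successor in Z. Already a fixed point.
Sat(EG A[(error | ~ready) U error]) = {Done, Grant}
Done ∈ Sat(EG A[(error | ~ready) U error]) = {Done, Grant}, so the formula holds at Done.

Yes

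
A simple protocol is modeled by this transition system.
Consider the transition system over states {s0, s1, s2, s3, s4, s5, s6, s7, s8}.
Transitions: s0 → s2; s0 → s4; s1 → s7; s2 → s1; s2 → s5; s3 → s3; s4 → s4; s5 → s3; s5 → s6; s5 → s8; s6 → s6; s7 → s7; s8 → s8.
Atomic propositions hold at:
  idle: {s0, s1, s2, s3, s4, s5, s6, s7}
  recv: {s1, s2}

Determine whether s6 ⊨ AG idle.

AG idle: greatest fixpoint, start Z0 = {s0, s1, s2, s3, s4, s5, s6, s7}, keep only states in Sat with every successor in Z. Z1 = {s0, s1, s2, s3, s4, s6, s7}; Z2 = {s0, s1, s3, s4, s6, s7}; Z3 = {s1, s3, s4, s6, s7}; fixed.
Sat(AG idle) = {s1, s3, s4, s6, s7}
s6 ∈ Sat(AG idle) = {s1, s3, s4, s6, s7}, so the formula holds at s6.

Yes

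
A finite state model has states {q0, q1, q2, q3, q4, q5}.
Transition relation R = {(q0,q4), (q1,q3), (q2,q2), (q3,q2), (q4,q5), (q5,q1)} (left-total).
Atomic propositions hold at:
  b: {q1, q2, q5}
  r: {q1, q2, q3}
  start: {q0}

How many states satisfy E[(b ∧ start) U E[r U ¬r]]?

3

Sat(b ∧ start) = ∅
Sat(¬r) = {q0, q4, q5}
E[r U ¬r]: least fixpoint, start Z0 = Sat(¬r) = {q0, q4, q5}, add states in Sat(r) with some successor in Z. Already a fixed point.
Sat(E[r U ¬r]) = {q0, q4, q5}
E[(b ∧ start) U E[r U ¬r]]: least fixpoint, start Z0 = Sat(E[r U ¬r]) = {q0, q4, q5}, add states in Sat(b ∧ start) with some successor in Z. Already a fixed point.
Sat(E[(b ∧ start) U E[r U ¬r]]) = {q0, q4, q5}
|Sat(E[(b ∧ start) U E[r U ¬r]])| = |{q0, q4, q5}| = 3.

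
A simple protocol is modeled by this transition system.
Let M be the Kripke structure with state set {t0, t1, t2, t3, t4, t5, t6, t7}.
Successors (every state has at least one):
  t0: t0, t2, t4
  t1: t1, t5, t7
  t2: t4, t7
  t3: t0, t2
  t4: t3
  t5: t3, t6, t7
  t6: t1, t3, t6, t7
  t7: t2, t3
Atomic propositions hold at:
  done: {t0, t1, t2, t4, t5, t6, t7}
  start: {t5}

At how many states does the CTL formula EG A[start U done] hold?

A[start U done]: least fixpoint, start Z0 = Sat(done) = {t0, t1, t2, t4, t5, t6, t7}, add states in Sat(start) with every successor in Z. Already a fixed point.
Sat(A[start U done]) = {t0, t1, t2, t4, t5, t6, t7}
EG A[start U done]: greatest fixpoint, start Z0 = {t0, t1, t2, t4, t5, t6, t7}, keep only states in Sat with some successor in Z. Z1 = {t0, t1, t2, t5, t6, t7}; fixed.
Sat(EG A[start U done]) = {t0, t1, t2, t5, t6, t7}
|Sat(EG A[start U done])| = |{t0, t1, t2, t5, t6, t7}| = 6.

6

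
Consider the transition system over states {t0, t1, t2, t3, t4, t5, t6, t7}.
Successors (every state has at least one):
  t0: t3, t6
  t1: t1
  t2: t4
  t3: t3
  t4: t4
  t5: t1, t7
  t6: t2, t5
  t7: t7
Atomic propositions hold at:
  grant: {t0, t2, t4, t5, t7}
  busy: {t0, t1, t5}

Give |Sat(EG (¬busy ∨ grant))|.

7

Sat(¬busy) = {t2, t3, t4, t6, t7}
Sat(¬busy ∨ grant) = {t0, t2, t3, t4, t5, t6, t7}
EG (¬busy ∨ grant): greatest fixpoint, start Z0 = {t0, t2, t3, t4, t5, t6, t7}, keep only states in Sat with some successor in Z. Already a fixed point.
Sat(EG (¬busy ∨ grant)) = {t0, t2, t3, t4, t5, t6, t7}
|Sat(EG (¬busy ∨ grant))| = |{t0, t2, t3, t4, t5, t6, t7}| = 7.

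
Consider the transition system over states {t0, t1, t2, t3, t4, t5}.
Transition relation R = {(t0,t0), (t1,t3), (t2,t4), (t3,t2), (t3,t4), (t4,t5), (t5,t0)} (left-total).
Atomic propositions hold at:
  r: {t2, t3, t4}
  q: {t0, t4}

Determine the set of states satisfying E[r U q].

E[r U q]: least fixpoint, start Z0 = Sat(q) = {t0, t4}, add states in Sat(r) with some successor in Z. Z1 = {t0, t2, t3, t4}; fixed.
Sat(E[r U q]) = {t0, t2, t3, t4}

{t0, t2, t3, t4}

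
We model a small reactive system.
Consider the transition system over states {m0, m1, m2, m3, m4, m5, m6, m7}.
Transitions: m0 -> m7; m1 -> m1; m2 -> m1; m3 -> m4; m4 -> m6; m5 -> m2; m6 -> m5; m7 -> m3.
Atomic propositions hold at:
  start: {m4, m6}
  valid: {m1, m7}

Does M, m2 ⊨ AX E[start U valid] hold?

E[start U valid]: least fixpoint, start Z0 = Sat(valid) = {m1, m7}, add states in Sat(start) with some successor in Z. Already a fixed point.
Sat(E[start U valid]) = {m1, m7}
Sat(AX E[start U valid]) = {s : every successor in {m1, m7}} = {m0, m1, m2}
m2 ∈ Sat(AX E[start U valid]) = {m0, m1, m2}, so the formula holds at m2.

Yes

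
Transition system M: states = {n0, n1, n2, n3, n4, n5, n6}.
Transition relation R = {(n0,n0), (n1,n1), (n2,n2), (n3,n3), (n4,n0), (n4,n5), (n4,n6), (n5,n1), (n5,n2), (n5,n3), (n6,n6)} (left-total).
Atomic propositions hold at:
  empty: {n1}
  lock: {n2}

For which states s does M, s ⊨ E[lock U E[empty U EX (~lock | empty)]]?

Sat(~lock) = {n0, n1, n3, n4, n5, n6}
Sat(~lock | empty) = {n0, n1, n3, n4, n5, n6}
Sat(EX (~lock | empty)) = {s : some successor in {n0, n1, n3, n4, n5, n6}} = {n0, n1, n3, n4, n5, n6}
E[empty U EX (~lock | empty)]: least fixpoint, start Z0 = Sat(EX (~lock | empty)) = {n0, n1, n3, n4, n5, n6}, add states in Sat(empty) with some successor in Z. Already a fixed point.
Sat(E[empty U EX (~lock | empty)]) = {n0, n1, n3, n4, n5, n6}
E[lock U E[empty U EX (~lock | empty)]]: least fixpoint, start Z0 = Sat(E[empty U EX (~lock | empty)]) = {n0, n1, n3, n4, n5, n6}, add states in Sat(lock) with some successor in Z. Already a fixed point.
Sat(E[lock U E[empty U EX (~lock | empty)]]) = {n0, n1, n3, n4, n5, n6}

{n0, n1, n3, n4, n5, n6}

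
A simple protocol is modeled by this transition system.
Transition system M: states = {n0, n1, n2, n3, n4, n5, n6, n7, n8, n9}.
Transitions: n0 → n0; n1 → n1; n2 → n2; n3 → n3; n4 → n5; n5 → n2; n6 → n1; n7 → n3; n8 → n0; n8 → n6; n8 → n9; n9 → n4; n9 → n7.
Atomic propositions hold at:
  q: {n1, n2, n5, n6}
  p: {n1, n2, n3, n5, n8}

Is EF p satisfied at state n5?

Yes

EF p: least fixpoint, start Z0 = {n1, n2, n3, n5, n8}, add states with some successor in Z. Z1 = {n1, n2, n3, n4, n5, n6, n7, n8}; Z2 = {n1, n2, n3, n4, n5, n6, n7, n8, n9}; fixed.
Sat(EF p) = {n1, n2, n3, n4, n5, n6, n7, n8, n9}
n5 ∈ Sat(EF p) = {n1, n2, n3, n4, n5, n6, n7, n8, n9}, so the formula holds at n5.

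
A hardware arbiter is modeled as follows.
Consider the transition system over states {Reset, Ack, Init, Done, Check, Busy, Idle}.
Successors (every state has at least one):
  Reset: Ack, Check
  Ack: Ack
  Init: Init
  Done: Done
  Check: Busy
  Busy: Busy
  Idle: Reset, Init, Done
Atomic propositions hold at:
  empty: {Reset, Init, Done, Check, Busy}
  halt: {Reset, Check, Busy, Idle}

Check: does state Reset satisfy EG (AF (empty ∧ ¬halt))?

No

Sat(¬halt) = {Ack, Init, Done}
Sat(empty ∧ ¬halt) = {Init, Done}
AF (empty ∧ ¬halt): least fixpoint, start Z0 = {Init, Done}, add states with every successor in Z. Already a fixed point.
Sat(AF (empty ∧ ¬halt)) = {Init, Done}
EG (AF (empty ∧ ¬halt)): greatest fixpoint, start Z0 = {Init, Done}, keep only states in Sat with some successor in Z. Already a fixed point.
Sat(EG (AF (empty ∧ ¬halt))) = {Init, Done}
Reset ∉ Sat(EG (AF (empty ∧ ¬halt))) = {Init, Done}, so the formula does not hold at Reset.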